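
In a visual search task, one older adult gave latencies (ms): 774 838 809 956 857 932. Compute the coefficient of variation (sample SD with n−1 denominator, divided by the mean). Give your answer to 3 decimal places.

0.082

n = 6, Σ = 5166, M = 861.0000
Σ(x−M)² = 24884.000; s = √(24884.000/5) = 70.5464
CV = 70.5464 / 861.0000 = 0.08194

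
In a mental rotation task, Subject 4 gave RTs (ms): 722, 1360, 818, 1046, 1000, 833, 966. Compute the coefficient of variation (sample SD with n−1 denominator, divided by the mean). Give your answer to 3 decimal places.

n = 7, Σ = 6745, M = 963.5714
Σ(x−M)² = 261879.714; s = √(261879.714/6) = 208.9177
CV = 208.9177 / 963.5714 = 0.21682

0.217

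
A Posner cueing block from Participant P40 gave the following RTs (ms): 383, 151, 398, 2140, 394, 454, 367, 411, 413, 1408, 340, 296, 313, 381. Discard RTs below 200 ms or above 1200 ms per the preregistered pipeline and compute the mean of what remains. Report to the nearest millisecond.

Excluded: 151, 1408, 2140
Retained (n=11): Σ = 4150
Mean = 4150/11 = 377.2727

377 ms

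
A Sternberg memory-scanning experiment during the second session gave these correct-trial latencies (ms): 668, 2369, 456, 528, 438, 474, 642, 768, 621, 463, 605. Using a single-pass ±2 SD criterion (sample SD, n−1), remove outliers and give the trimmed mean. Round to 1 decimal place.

n = 11, ΣRT = 8032, M = 730.182
Σ(x−M)² = 3064827.64; s = √(3064827.64/10) = 553.609
Cutoffs: 730.182 ± 2·553.609 → [-377.0, 1837.4]
Outside: 2369 → excluded.
Retained (n=10): Σ = 5663, mean = 5663/10 = 566.300

566.3 ms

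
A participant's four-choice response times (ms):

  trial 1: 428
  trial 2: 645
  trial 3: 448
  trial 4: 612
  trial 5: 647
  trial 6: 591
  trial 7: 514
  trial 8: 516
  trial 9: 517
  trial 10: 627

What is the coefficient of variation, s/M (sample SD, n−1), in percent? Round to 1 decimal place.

n = 10, Σ = 5545, M = 554.5000
Σ(x−M)² = 58514.500; s = √(58514.500/9) = 80.6326
CV = 80.6326 / 554.5000 = 0.14541 = 14.541%

14.5%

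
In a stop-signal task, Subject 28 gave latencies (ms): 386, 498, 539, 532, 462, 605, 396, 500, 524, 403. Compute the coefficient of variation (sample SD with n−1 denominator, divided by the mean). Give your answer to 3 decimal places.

n = 10, Σ = 4845, M = 484.5000
Σ(x−M)² = 46412.500; s = √(46412.500/9) = 71.8119
CV = 71.8119 / 484.5000 = 0.14822

0.148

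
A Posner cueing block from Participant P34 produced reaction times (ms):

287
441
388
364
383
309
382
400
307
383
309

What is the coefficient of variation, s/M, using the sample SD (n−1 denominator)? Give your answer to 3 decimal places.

n = 11, Σ = 3953, M = 359.3636
Σ(x−M)² = 23838.545; s = √(23838.545/10) = 48.8247
CV = 48.8247 / 359.3636 = 0.13586

0.136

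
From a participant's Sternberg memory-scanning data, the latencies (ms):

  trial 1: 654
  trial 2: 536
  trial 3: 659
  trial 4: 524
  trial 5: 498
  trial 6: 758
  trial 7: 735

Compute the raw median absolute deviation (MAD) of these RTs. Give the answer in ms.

Sorted: 498, 524, 536, 654, 659, 735, 758 → median = 654
|x − 654|: 0, 118, 5, 130, 156, 104, 81
Sorted deviations: 0, 5, 81, 104, 118, 130, 156 → MAD = 104

104 ms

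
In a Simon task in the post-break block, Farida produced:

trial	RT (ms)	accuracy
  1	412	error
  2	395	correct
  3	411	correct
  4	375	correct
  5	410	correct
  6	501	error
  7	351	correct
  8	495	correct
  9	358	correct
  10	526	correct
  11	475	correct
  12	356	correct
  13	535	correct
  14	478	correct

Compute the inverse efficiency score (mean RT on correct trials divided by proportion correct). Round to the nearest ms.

Correct trials (n=12): 395, 411, 375, 410, 351, 495, 358, 526, 475, 356, 535, 478
Mean correct RT = 5165/12 = 430.4167 ms
Proportion correct = 12/14
IES = 430.4167 / (12/14) = 502.153 ms

502 ms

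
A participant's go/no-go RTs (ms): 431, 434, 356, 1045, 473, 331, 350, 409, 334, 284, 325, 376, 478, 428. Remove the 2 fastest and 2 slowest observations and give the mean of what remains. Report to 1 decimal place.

Sorted: 284, 325, 331, 334, 350, 356, 376, 409, 428, 431, 434, 473, 478, 1045
Drop lowest 2 (284, 325) and highest 2 (478, 1045)
Remaining (n=10): Σ = 3922, mean = 3922/10 = 392.200

392.2 ms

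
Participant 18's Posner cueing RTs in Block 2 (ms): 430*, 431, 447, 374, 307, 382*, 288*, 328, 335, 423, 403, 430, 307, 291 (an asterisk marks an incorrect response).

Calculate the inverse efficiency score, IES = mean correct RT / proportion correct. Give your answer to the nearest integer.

Correct trials (n=11): 431, 447, 374, 307, 328, 335, 423, 403, 430, 307, 291
Mean correct RT = 4076/11 = 370.5455 ms
Proportion correct = 11/14
IES = 370.5455 / (11/14) = 471.603 ms

472 ms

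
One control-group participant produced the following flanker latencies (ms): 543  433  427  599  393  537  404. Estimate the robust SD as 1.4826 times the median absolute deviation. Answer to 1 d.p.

Sorted: 393, 404, 427, 433, 537, 543, 599 → median = 433
|x − 433| sorted: 0, 6, 29, 40, 104, 110, 166 → MAD = 40
Robust SD ≈ 1.4826 × 40 = 59.304

59.3 ms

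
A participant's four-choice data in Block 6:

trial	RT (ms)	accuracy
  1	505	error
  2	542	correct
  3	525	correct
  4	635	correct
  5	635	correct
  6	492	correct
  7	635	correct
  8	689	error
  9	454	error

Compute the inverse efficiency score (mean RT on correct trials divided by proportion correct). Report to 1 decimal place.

866.0 ms

Correct trials (n=6): 542, 525, 635, 635, 492, 635
Mean correct RT = 3464/6 = 577.3333 ms
Proportion correct = 6/9
IES = 577.3333 / (6/9) = 866.000 ms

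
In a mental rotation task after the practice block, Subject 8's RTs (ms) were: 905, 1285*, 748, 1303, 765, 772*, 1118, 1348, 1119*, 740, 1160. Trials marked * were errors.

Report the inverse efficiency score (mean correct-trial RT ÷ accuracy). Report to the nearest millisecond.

1390 ms

Correct trials (n=8): 905, 748, 1303, 765, 1118, 1348, 740, 1160
Mean correct RT = 8087/8 = 1010.8750 ms
Proportion correct = 8/11
IES = 1010.8750 / (8/11) = 1389.953 ms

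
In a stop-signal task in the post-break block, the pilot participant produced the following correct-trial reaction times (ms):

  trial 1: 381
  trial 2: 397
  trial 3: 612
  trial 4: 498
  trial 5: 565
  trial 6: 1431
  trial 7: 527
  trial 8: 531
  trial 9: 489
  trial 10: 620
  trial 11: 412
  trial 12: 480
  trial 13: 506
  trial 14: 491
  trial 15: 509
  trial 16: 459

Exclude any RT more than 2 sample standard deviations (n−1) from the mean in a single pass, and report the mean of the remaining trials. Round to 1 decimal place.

n = 16, ΣRT = 8908, M = 556.750
Σ(x−M)² = 883009.00; s = √(883009.00/15) = 242.626
Cutoffs: 556.750 ± 2·242.626 → [71.5, 1042.0]
Outside: 1431 → excluded.
Retained (n=15): Σ = 7477, mean = 7477/15 = 498.467

498.5 ms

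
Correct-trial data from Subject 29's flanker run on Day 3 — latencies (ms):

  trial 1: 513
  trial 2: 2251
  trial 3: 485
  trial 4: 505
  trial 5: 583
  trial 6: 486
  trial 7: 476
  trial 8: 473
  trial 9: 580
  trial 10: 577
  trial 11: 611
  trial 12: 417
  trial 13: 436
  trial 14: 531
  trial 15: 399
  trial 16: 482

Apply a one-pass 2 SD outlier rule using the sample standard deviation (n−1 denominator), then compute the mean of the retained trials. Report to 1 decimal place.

n = 16, ΣRT = 9805, M = 612.812
Σ(x−M)² = 2918304.44; s = √(2918304.44/15) = 441.082
Cutoffs: 612.812 ± 2·441.082 → [-269.4, 1495.0]
Outside: 2251 → excluded.
Retained (n=15): Σ = 7554, mean = 7554/15 = 503.600

503.6 ms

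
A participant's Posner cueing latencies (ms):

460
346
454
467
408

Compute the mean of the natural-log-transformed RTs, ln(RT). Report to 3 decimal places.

ln(RT): 6.1312, 5.8464, 6.1181, 6.1463, 6.0113
Σ ln(RT) = 30.2534
Mean = 30.2534/5 = 6.05067

6.051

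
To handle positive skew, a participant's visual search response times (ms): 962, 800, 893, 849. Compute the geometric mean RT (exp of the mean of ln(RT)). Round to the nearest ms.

ln(RT): 6.8690, 6.6846, 6.7946, 6.7441
Mean ln(RT) = 27.0923/4 = 6.77307
Geometric mean = exp(6.77307) = 873.99 ms

874 ms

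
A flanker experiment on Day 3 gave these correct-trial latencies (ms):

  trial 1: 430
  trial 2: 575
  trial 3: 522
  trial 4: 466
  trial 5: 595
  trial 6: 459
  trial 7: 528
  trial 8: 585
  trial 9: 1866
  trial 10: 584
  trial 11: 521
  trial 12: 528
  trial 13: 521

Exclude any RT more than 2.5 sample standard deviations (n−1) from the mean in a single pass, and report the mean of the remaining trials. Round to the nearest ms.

526 ms

n = 13, ΣRT = 8180, M = 629.231
Σ(x−M)² = 1688450.31; s = √(1688450.31/12) = 375.106
Cutoffs: 629.231 ± 2.5·375.106 → [-308.5, 1567.0]
Outside: 1866 → excluded.
Retained (n=12): Σ = 6314, mean = 6314/12 = 526.167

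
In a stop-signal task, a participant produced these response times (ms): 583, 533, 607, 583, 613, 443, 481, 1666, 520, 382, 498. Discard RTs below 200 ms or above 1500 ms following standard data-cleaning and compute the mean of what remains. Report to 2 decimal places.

Excluded: 1666
Retained (n=10): Σ = 5243
Mean = 5243/10 = 524.3000

524.30 ms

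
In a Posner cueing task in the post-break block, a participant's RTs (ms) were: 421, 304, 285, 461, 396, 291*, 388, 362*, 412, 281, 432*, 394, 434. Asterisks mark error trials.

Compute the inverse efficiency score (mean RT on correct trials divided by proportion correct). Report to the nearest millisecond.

Correct trials (n=10): 421, 304, 285, 461, 396, 388, 412, 281, 394, 434
Mean correct RT = 3776/10 = 377.6000 ms
Proportion correct = 10/13
IES = 377.6000 / (10/13) = 490.880 ms

491 ms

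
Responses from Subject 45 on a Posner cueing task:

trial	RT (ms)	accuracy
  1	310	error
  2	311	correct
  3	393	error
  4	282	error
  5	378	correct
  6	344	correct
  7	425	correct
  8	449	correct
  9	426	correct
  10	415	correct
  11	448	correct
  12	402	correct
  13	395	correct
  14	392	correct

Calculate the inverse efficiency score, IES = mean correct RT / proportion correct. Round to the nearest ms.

507 ms

Correct trials (n=11): 311, 378, 344, 425, 449, 426, 415, 448, 402, 395, 392
Mean correct RT = 4385/11 = 398.6364 ms
Proportion correct = 11/14
IES = 398.6364 / (11/14) = 507.355 ms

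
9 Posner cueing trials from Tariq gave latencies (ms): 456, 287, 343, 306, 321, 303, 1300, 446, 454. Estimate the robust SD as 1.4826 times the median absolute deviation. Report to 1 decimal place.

83.0 ms

Sorted: 287, 303, 306, 321, 343, 446, 454, 456, 1300 → median = 343
|x − 343| sorted: 0, 22, 37, 40, 56, 103, 111, 113, 957 → MAD = 56
Robust SD ≈ 1.4826 × 56 = 83.026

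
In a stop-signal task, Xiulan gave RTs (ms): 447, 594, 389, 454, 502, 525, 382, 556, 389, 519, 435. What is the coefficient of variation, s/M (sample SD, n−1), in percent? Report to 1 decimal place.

n = 11, Σ = 5192, M = 472.0000
Σ(x−M)² = 52054.000; s = √(52054.000/10) = 72.1485
CV = 72.1485 / 472.0000 = 0.15286 = 15.286%

15.3%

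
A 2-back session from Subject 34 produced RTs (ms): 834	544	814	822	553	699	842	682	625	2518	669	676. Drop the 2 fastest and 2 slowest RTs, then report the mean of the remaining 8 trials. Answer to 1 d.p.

727.6 ms

Sorted: 544, 553, 625, 669, 676, 682, 699, 814, 822, 834, 842, 2518
Drop lowest 2 (544, 553) and highest 2 (842, 2518)
Remaining (n=8): Σ = 5821, mean = 5821/8 = 727.625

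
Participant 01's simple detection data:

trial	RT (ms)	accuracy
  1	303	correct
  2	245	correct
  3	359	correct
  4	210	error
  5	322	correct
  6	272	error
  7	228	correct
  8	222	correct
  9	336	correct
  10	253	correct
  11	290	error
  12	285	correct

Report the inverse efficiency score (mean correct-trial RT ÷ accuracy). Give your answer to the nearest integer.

Correct trials (n=9): 303, 245, 359, 322, 228, 222, 336, 253, 285
Mean correct RT = 2553/9 = 283.6667 ms
Proportion correct = 9/12
IES = 283.6667 / (9/12) = 378.222 ms

378 ms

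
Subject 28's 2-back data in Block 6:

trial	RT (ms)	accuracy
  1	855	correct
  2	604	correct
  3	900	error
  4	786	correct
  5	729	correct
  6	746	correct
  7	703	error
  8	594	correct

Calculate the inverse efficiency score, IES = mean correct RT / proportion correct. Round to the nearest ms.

Correct trials (n=6): 855, 604, 786, 729, 746, 594
Mean correct RT = 4314/6 = 719.0000 ms
Proportion correct = 6/8
IES = 719.0000 / (6/8) = 958.667 ms

959 ms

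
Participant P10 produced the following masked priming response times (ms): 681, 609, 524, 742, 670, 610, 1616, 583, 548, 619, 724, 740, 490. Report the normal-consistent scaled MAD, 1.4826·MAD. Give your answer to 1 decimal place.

Sorted: 490, 524, 548, 583, 609, 610, 619, 670, 681, 724, 740, 742, 1616 → median = 619
|x − 619| sorted: 0, 9, 10, 36, 51, 62, 71, 95, 105, 121, 123, 129, 997 → MAD = 71
Robust SD ≈ 1.4826 × 71 = 105.265

105.3 ms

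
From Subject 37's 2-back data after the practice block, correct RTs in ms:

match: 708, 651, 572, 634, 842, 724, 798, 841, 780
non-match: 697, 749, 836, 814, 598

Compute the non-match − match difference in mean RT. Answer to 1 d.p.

M(match) = 6550/9 = 727.778
M(non-match) = 3694/5 = 738.800
Difference = 738.800 − 727.778 = 11.022 ms

11.0 ms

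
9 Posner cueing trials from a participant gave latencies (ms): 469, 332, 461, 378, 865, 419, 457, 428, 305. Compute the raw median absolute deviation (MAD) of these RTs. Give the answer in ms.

Sorted: 305, 332, 378, 419, 428, 457, 461, 469, 865 → median = 428
|x − 428|: 41, 96, 33, 50, 437, 9, 29, 0, 123
Sorted deviations: 0, 9, 29, 33, 41, 50, 96, 123, 437 → MAD = 41

41 ms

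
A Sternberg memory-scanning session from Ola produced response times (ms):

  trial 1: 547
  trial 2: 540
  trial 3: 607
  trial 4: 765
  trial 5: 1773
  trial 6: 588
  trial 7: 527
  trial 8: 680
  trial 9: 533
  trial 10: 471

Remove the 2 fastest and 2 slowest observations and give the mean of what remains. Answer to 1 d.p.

582.5 ms

Sorted: 471, 527, 533, 540, 547, 588, 607, 680, 765, 1773
Drop lowest 2 (471, 527) and highest 2 (765, 1773)
Remaining (n=6): Σ = 3495, mean = 3495/6 = 582.500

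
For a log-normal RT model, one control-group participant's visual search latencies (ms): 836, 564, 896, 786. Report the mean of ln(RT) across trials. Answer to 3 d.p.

6.632

ln(RT): 6.7286, 6.3351, 6.7979, 6.6670
Σ ln(RT) = 26.5286
Mean = 26.5286/4 = 6.63215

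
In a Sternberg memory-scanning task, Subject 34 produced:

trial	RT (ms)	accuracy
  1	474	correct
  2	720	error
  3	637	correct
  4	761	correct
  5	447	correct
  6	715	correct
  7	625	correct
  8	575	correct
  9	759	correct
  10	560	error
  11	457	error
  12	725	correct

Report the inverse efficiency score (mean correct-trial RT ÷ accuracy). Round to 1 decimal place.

847.1 ms

Correct trials (n=9): 474, 637, 761, 447, 715, 625, 575, 759, 725
Mean correct RT = 5718/9 = 635.3333 ms
Proportion correct = 9/12
IES = 635.3333 / (9/12) = 847.111 ms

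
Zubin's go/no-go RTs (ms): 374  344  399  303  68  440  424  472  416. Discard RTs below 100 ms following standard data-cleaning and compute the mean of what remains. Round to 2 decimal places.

396.50 ms

Excluded: 68
Retained (n=8): Σ = 3172
Mean = 3172/8 = 396.5000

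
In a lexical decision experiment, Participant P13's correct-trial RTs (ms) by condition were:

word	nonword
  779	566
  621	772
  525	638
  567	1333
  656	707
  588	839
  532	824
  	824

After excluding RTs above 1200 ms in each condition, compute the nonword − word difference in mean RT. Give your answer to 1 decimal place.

128.9 ms

nonword: exclude 1333
M(word) = 4268/7 = 609.714
M(nonword) = 5170/7 = 738.571
Difference = 738.571 − 609.714 = 128.857 ms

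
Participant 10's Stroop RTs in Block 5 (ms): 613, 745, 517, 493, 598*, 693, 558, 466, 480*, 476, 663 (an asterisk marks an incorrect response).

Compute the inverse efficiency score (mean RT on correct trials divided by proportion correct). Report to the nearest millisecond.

709 ms

Correct trials (n=9): 613, 745, 517, 493, 693, 558, 466, 476, 663
Mean correct RT = 5224/9 = 580.4444 ms
Proportion correct = 9/11
IES = 580.4444 / (9/11) = 709.432 ms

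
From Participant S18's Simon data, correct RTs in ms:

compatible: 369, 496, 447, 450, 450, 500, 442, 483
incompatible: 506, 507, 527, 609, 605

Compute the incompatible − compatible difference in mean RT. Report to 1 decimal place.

M(compatible) = 3637/8 = 454.625
M(incompatible) = 2754/5 = 550.800
Difference = 550.800 − 454.625 = 96.175 ms

96.2 ms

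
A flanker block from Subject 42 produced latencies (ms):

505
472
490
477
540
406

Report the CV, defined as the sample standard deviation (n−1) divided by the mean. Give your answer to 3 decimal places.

0.092

n = 6, Σ = 2890, M = 481.6667
Σ(x−M)² = 9857.333; s = √(9857.333/5) = 44.4012
CV = 44.4012 / 481.6667 = 0.09218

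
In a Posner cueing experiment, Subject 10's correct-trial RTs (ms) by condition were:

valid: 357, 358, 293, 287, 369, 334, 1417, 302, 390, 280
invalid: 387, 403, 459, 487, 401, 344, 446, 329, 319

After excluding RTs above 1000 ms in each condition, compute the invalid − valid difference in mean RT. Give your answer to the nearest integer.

valid: exclude 1417
M(valid) = 2970/9 = 330.000
M(invalid) = 3575/9 = 397.222
Difference = 397.222 − 330.000 = 67.222 ms

67 ms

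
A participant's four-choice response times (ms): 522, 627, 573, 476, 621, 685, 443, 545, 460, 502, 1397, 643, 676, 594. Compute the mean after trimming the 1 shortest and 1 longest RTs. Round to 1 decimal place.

577.0 ms

Sorted: 443, 460, 476, 502, 522, 545, 573, 594, 621, 627, 643, 676, 685, 1397
Drop lowest 1 (443) and highest 1 (1397)
Remaining (n=12): Σ = 6924, mean = 6924/12 = 577.000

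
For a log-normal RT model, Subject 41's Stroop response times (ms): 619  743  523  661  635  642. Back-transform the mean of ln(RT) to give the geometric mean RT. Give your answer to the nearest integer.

ln(RT): 6.4281, 6.6107, 6.2596, 6.4938, 6.4536, 6.4646
Mean ln(RT) = 38.7103/6 = 6.45172
Geometric mean = exp(6.45172) = 633.79 ms

634 ms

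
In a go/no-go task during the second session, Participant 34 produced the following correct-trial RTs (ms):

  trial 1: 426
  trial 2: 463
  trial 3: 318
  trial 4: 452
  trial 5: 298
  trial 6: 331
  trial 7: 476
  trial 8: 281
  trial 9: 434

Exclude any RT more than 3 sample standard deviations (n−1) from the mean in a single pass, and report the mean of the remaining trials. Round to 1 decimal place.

n = 9, ΣRT = 3479, M = 386.556
Σ(x−M)² = 48704.22; s = √(48704.22/8) = 78.026
Cutoffs: 386.556 ± 3·78.026 → [152.5, 620.6]
No RTs fall outside the cutoffs; all 9 retained. Mean = 3479/9 = 386.556

386.6 ms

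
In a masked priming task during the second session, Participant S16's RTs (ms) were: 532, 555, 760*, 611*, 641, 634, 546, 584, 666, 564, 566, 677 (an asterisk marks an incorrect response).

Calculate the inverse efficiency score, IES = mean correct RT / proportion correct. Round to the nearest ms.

Correct trials (n=10): 532, 555, 641, 634, 546, 584, 666, 564, 566, 677
Mean correct RT = 5965/10 = 596.5000 ms
Proportion correct = 10/12
IES = 596.5000 / (10/12) = 715.800 ms

716 ms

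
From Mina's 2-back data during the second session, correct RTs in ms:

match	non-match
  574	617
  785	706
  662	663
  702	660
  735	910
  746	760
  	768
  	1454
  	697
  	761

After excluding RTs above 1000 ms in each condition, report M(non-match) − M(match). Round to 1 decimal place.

non-match: exclude 1454
M(match) = 4204/6 = 700.667
M(non-match) = 6542/9 = 726.889
Difference = 726.889 − 700.667 = 26.222 ms

26.2 ms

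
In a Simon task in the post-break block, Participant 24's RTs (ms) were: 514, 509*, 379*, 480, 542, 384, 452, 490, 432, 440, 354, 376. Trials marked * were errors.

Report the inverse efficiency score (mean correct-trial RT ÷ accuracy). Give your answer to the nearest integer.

Correct trials (n=10): 514, 480, 542, 384, 452, 490, 432, 440, 354, 376
Mean correct RT = 4464/10 = 446.4000 ms
Proportion correct = 10/12
IES = 446.4000 / (10/12) = 535.680 ms

536 ms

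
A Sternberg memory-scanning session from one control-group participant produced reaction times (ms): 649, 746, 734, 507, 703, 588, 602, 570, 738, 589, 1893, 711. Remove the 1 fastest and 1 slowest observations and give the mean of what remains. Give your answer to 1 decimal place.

663.0 ms

Sorted: 507, 570, 588, 589, 602, 649, 703, 711, 734, 738, 746, 1893
Drop lowest 1 (507) and highest 1 (1893)
Remaining (n=10): Σ = 6630, mean = 6630/10 = 663.000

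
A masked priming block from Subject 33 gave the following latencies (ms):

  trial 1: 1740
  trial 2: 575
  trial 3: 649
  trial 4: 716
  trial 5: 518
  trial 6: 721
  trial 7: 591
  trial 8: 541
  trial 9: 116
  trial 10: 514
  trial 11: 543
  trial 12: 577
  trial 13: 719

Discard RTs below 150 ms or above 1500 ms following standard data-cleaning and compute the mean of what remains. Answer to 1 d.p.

605.8 ms

Excluded: 116, 1740
Retained (n=11): Σ = 6664
Mean = 6664/11 = 605.8182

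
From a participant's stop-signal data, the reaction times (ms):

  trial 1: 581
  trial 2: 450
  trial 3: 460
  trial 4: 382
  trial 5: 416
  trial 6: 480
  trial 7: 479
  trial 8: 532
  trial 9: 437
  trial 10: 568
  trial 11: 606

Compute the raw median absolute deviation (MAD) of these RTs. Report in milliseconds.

Sorted: 382, 416, 437, 450, 460, 479, 480, 532, 568, 581, 606 → median = 479
|x − 479|: 102, 29, 19, 97, 63, 1, 0, 53, 42, 89, 127
Sorted deviations: 0, 1, 19, 29, 42, 53, 63, 89, 97, 102, 127 → MAD = 53

53 ms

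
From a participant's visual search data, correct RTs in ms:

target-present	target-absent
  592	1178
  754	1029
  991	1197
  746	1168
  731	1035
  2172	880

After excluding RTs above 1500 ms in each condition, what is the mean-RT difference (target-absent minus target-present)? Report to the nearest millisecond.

318 ms

target-present: exclude 2172
M(target-present) = 3814/5 = 762.800
M(target-absent) = 6487/6 = 1081.167
Difference = 1081.167 − 762.800 = 318.367 ms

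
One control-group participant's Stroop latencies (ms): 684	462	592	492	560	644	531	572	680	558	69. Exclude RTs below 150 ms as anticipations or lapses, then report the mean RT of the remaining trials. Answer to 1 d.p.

Excluded: 69
Retained (n=10): Σ = 5775
Mean = 5775/10 = 577.5000

577.5 ms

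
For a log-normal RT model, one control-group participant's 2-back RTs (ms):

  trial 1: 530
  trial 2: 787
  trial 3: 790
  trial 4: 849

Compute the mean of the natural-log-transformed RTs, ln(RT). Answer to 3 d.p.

6.589

ln(RT): 6.2729, 6.6682, 6.6720, 6.7441
Σ ln(RT) = 26.3572
Mean = 26.3572/4 = 6.58930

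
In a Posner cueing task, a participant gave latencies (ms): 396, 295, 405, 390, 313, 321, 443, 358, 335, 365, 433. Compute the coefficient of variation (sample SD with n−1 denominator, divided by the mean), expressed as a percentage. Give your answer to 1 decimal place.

13.4%

n = 11, Σ = 4054, M = 368.5455
Σ(x−M)² = 24244.727; s = √(24244.727/10) = 49.2389
CV = 49.2389 / 368.5455 = 0.13360 = 13.360%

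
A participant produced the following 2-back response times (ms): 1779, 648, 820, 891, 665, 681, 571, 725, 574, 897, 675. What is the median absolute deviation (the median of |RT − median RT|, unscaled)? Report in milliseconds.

Sorted: 571, 574, 648, 665, 675, 681, 725, 820, 891, 897, 1779 → median = 681
|x − 681|: 1098, 33, 139, 210, 16, 0, 110, 44, 107, 216, 6
Sorted deviations: 0, 6, 16, 33, 44, 107, 110, 139, 210, 216, 1098 → MAD = 107

107 ms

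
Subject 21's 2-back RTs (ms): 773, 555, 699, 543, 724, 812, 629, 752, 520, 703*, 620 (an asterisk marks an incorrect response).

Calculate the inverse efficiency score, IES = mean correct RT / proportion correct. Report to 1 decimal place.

729.0 ms

Correct trials (n=10): 773, 555, 699, 543, 724, 812, 629, 752, 520, 620
Mean correct RT = 6627/10 = 662.7000 ms
Proportion correct = 10/11
IES = 662.7000 / (10/11) = 728.970 ms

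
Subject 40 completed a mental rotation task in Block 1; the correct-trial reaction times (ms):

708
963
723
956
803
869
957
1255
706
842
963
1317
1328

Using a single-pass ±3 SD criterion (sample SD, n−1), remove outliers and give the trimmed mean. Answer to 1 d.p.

n = 13, ΣRT = 12390, M = 953.077
Σ(x−M)² = 580360.92; s = √(580360.92/12) = 219.917
Cutoffs: 953.077 ± 3·219.917 → [293.3, 1612.8]
No RTs fall outside the cutoffs; all 13 retained. Mean = 12390/13 = 953.077

953.1 ms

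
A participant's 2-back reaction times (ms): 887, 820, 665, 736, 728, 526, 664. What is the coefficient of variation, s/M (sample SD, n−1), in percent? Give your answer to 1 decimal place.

n = 7, Σ = 5026, M = 718.0000
Σ(x−M)² = 81978.000; s = √(81978.000/6) = 116.8888
CV = 116.8888 / 718.0000 = 0.16280 = 16.280%

16.3%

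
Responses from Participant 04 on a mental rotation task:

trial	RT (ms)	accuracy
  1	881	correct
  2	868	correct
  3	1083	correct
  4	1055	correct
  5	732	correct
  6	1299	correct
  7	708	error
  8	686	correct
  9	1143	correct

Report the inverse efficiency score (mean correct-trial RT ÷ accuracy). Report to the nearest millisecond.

Correct trials (n=8): 881, 868, 1083, 1055, 732, 1299, 686, 1143
Mean correct RT = 7747/8 = 968.3750 ms
Proportion correct = 8/9
IES = 968.3750 / (8/9) = 1089.422 ms

1089 ms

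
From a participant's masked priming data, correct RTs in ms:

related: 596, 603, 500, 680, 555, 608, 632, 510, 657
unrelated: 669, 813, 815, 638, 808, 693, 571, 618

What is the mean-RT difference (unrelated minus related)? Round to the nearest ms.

M(related) = 5341/9 = 593.444
M(unrelated) = 5625/8 = 703.125
Difference = 703.125 − 593.444 = 109.681 ms

110 ms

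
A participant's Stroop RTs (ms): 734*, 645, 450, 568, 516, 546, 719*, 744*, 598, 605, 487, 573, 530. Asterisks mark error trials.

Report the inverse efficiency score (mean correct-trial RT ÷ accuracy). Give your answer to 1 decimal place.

717.3 ms

Correct trials (n=10): 645, 450, 568, 516, 546, 598, 605, 487, 573, 530
Mean correct RT = 5518/10 = 551.8000 ms
Proportion correct = 10/13
IES = 551.8000 / (10/13) = 717.340 ms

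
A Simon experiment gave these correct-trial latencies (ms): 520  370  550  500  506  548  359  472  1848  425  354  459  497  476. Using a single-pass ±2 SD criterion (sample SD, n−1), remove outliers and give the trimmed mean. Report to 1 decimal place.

464.3 ms

n = 14, ΣRT = 7884, M = 563.143
Σ(x−M)² = 1833297.71; s = √(1833297.71/13) = 375.530
Cutoffs: 563.143 ± 2·375.530 → [-187.9, 1314.2]
Outside: 1848 → excluded.
Retained (n=13): Σ = 6036, mean = 6036/13 = 464.308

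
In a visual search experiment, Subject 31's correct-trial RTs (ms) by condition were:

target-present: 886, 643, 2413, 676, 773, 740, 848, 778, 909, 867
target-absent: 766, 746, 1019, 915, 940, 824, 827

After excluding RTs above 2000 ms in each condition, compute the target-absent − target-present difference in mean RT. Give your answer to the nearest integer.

71 ms

target-present: exclude 2413
M(target-present) = 7120/9 = 791.111
M(target-absent) = 6037/7 = 862.429
Difference = 862.429 − 791.111 = 71.317 ms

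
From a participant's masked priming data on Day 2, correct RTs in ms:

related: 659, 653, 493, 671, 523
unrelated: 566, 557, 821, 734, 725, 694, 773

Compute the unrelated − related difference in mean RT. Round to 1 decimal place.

95.9 ms

M(related) = 2999/5 = 599.800
M(unrelated) = 4870/7 = 695.714
Difference = 695.714 − 599.800 = 95.914 ms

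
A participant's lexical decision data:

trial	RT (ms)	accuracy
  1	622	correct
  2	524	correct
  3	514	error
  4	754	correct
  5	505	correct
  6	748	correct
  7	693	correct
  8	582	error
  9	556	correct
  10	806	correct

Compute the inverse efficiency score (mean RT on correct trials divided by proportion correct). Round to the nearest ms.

814 ms

Correct trials (n=8): 622, 524, 754, 505, 748, 693, 556, 806
Mean correct RT = 5208/8 = 651.0000 ms
Proportion correct = 8/10
IES = 651.0000 / (8/10) = 813.750 ms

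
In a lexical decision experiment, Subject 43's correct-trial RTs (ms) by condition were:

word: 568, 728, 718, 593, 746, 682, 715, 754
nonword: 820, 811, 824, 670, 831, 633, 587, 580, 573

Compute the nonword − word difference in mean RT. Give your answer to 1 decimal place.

M(word) = 5504/8 = 688.000
M(nonword) = 6329/9 = 703.222
Difference = 703.222 − 688.000 = 15.222 ms

15.2 ms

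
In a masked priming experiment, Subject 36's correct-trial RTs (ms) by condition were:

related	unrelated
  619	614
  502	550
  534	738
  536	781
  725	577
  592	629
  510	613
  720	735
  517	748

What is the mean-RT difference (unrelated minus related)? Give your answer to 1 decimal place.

81.1 ms

M(related) = 5255/9 = 583.889
M(unrelated) = 5985/9 = 665.000
Difference = 665.000 − 583.889 = 81.111 ms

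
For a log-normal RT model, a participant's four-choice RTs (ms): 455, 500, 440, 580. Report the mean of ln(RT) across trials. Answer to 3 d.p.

ln(RT): 6.1203, 6.2146, 6.0868, 6.3630
Σ ln(RT) = 24.7847
Mean = 24.7847/4 = 6.19618

6.196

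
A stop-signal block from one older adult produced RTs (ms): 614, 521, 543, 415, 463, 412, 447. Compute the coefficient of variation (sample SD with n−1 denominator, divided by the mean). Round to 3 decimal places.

0.153

n = 7, Σ = 3415, M = 487.8571
Σ(x−M)² = 33400.857; s = √(33400.857/6) = 74.6111
CV = 74.6111 / 487.8571 = 0.15294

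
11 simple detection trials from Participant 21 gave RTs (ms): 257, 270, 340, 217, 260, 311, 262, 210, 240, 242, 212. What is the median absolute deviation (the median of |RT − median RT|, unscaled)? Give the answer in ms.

17 ms

Sorted: 210, 212, 217, 240, 242, 257, 260, 262, 270, 311, 340 → median = 257
|x − 257|: 0, 13, 83, 40, 3, 54, 5, 47, 17, 15, 45
Sorted deviations: 0, 3, 5, 13, 15, 17, 40, 45, 47, 54, 83 → MAD = 17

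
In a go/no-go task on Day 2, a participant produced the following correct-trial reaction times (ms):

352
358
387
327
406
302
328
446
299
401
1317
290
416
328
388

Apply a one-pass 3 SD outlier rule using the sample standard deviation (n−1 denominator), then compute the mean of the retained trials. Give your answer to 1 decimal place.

359.1 ms

n = 15, ΣRT = 6345, M = 423.000
Σ(x−M)² = 887346.00; s = √(887346.00/14) = 251.758
Cutoffs: 423.000 ± 3·251.758 → [-332.3, 1178.3]
Outside: 1317 → excluded.
Retained (n=14): Σ = 5028, mean = 5028/14 = 359.143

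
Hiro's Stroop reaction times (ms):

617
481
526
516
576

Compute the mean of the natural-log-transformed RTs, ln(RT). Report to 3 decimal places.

6.294

ln(RT): 6.4249, 6.1759, 6.2653, 6.2461, 6.3561
Σ ln(RT) = 31.4683
Mean = 31.4683/5 = 6.29365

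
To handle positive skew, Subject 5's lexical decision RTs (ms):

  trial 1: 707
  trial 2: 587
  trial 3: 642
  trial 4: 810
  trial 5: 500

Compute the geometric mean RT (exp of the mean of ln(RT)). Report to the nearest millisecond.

ln(RT): 6.5610, 6.3750, 6.4646, 6.6970, 6.2146
Mean ln(RT) = 32.3123/5 = 6.46246
Geometric mean = exp(6.46246) = 640.63 ms

641 ms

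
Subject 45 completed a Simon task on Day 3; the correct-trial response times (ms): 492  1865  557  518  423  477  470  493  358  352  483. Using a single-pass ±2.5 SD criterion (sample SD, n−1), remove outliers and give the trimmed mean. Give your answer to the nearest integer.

n = 11, ΣRT = 6488, M = 589.818
Σ(x−M)² = 1827885.64; s = √(1827885.64/10) = 427.538
Cutoffs: 589.818 ± 2.5·427.538 → [-479.0, 1658.7]
Outside: 1865 → excluded.
Retained (n=10): Σ = 4623, mean = 4623/10 = 462.300

462 ms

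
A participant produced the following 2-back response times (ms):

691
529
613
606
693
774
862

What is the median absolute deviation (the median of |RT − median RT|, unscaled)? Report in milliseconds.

Sorted: 529, 606, 613, 691, 693, 774, 862 → median = 691
|x − 691|: 0, 162, 78, 85, 2, 83, 171
Sorted deviations: 0, 2, 78, 83, 85, 162, 171 → MAD = 83

83 ms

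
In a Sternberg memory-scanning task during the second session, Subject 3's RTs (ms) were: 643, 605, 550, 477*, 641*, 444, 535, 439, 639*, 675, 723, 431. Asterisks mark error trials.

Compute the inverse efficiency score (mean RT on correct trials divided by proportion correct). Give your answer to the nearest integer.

Correct trials (n=9): 643, 605, 550, 444, 535, 439, 675, 723, 431
Mean correct RT = 5045/9 = 560.5556 ms
Proportion correct = 9/12
IES = 560.5556 / (9/12) = 747.407 ms

747 ms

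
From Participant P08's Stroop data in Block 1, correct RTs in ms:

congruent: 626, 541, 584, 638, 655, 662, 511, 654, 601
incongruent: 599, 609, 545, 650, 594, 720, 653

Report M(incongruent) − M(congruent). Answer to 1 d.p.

16.3 ms

M(congruent) = 5472/9 = 608.000
M(incongruent) = 4370/7 = 624.286
Difference = 624.286 − 608.000 = 16.286 ms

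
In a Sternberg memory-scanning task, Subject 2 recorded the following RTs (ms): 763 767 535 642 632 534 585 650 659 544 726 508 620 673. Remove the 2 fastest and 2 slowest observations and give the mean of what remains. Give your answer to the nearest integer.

Sorted: 508, 534, 535, 544, 585, 620, 632, 642, 650, 659, 673, 726, 763, 767
Drop lowest 2 (508, 534) and highest 2 (763, 767)
Remaining (n=10): Σ = 6266, mean = 6266/10 = 626.600

627 ms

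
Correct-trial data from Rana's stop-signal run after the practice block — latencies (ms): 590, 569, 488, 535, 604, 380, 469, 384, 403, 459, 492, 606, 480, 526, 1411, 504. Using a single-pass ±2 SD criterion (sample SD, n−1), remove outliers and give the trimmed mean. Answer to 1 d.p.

n = 16, ΣRT = 8900, M = 556.250
Σ(x−M)² = 856641.00; s = √(856641.00/15) = 238.976
Cutoffs: 556.250 ± 2·238.976 → [78.3, 1034.2]
Outside: 1411 → excluded.
Retained (n=15): Σ = 7489, mean = 7489/15 = 499.267

499.3 ms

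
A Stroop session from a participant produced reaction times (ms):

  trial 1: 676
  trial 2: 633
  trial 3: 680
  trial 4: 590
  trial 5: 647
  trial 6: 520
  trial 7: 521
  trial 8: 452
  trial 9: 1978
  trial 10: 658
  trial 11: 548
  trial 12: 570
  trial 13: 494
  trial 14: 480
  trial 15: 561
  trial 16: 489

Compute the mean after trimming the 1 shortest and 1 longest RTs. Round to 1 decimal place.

Sorted: 452, 480, 489, 494, 520, 521, 548, 561, 570, 590, 633, 647, 658, 676, 680, 1978
Drop lowest 1 (452) and highest 1 (1978)
Remaining (n=14): Σ = 8067, mean = 8067/14 = 576.214

576.2 ms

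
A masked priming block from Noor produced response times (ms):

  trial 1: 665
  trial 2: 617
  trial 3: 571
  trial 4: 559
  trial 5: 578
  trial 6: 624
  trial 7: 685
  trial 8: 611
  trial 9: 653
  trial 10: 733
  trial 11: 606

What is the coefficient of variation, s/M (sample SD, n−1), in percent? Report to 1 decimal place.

n = 11, Σ = 6902, M = 627.4545
Σ(x−M)² = 27684.727; s = √(27684.727/10) = 52.6163
CV = 52.6163 / 627.4545 = 0.08386 = 8.386%

8.4%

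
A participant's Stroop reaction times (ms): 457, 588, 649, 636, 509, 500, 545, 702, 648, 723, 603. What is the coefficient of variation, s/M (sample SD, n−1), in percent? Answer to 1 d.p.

14.4%

n = 11, Σ = 6560, M = 596.3636
Σ(x−M)² = 73296.545; s = √(73296.545/10) = 85.6134
CV = 85.6134 / 596.3636 = 0.14356 = 14.356%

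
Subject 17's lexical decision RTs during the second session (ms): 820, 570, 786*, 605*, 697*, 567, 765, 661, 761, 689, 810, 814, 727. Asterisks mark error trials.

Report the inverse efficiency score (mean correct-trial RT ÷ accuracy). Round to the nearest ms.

934 ms

Correct trials (n=10): 820, 570, 567, 765, 661, 761, 689, 810, 814, 727
Mean correct RT = 7184/10 = 718.4000 ms
Proportion correct = 10/13
IES = 718.4000 / (10/13) = 933.920 ms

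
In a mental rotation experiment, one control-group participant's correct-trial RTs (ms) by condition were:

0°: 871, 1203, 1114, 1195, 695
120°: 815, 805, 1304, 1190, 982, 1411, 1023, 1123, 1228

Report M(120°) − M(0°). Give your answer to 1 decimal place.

82.3 ms

M(0°) = 5078/5 = 1015.600
M(120°) = 9881/9 = 1097.889
Difference = 1097.889 − 1015.600 = 82.289 ms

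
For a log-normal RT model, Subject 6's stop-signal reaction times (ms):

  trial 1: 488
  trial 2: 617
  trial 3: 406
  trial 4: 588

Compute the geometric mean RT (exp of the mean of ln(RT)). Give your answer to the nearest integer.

518 ms

ln(RT): 6.1903, 6.4249, 6.0064, 6.3767
Mean ln(RT) = 24.9983/4 = 6.24957
Geometric mean = exp(6.24957) = 517.79 ms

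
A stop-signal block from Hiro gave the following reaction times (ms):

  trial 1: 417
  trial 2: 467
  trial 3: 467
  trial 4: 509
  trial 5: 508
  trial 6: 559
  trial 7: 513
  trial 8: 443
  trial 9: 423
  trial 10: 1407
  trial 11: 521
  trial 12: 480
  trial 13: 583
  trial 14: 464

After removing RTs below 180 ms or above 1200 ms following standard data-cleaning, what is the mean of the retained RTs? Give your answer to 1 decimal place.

Excluded: 1407
Retained (n=13): Σ = 6354
Mean = 6354/13 = 488.7692

488.8 ms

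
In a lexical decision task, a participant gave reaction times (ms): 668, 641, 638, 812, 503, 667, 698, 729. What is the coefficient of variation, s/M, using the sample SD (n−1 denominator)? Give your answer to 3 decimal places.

0.131

n = 8, Σ = 5356, M = 669.5000
Σ(x−M)² = 54194.000; s = √(54194.000/7) = 87.9886
CV = 87.9886 / 669.5000 = 0.13142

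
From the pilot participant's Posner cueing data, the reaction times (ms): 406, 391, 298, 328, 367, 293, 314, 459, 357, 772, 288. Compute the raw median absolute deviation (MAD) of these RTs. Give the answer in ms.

49 ms

Sorted: 288, 293, 298, 314, 328, 357, 367, 391, 406, 459, 772 → median = 357
|x − 357|: 49, 34, 59, 29, 10, 64, 43, 102, 0, 415, 69
Sorted deviations: 0, 10, 29, 34, 43, 49, 59, 64, 69, 102, 415 → MAD = 49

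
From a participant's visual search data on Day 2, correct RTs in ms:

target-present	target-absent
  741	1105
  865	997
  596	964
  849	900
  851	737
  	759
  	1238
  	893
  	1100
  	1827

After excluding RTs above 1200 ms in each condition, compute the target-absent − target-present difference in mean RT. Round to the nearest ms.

target-absent: exclude 1238, 1827
M(target-present) = 3902/5 = 780.400
M(target-absent) = 7455/8 = 931.875
Difference = 931.875 − 780.400 = 151.475 ms

151 ms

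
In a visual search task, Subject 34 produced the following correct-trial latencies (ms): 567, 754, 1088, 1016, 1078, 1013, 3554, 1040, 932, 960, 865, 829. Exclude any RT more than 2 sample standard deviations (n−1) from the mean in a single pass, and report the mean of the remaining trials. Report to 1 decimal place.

n = 12, ΣRT = 13696, M = 1141.333
Σ(x−M)² = 6600762.67; s = √(6600762.67/11) = 774.641
Cutoffs: 1141.333 ± 2·774.641 → [-407.9, 2690.6]
Outside: 3554 → excluded.
Retained (n=11): Σ = 10142, mean = 10142/11 = 922.000

922.0 ms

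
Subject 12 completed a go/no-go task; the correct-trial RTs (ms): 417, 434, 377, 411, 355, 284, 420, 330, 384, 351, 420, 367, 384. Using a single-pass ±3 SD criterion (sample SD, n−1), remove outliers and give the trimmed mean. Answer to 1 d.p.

n = 13, ΣRT = 4934, M = 379.538
Σ(x−M)² = 21835.23; s = √(21835.23/12) = 42.657
Cutoffs: 379.538 ± 3·42.657 → [251.6, 507.5]
No RTs fall outside the cutoffs; all 13 retained. Mean = 4934/13 = 379.538

379.5 ms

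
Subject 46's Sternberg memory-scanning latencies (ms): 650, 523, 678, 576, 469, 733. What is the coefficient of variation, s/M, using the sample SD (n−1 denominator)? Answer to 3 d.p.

n = 6, Σ = 3629, M = 604.8333
Σ(x−M)² = 49798.833; s = √(49798.833/5) = 99.7986
CV = 99.7986 / 604.8333 = 0.16500

0.165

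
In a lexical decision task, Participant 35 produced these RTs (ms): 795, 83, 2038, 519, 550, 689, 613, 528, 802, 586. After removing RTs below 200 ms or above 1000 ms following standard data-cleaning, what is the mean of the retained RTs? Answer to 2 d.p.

635.25 ms

Excluded: 83, 2038
Retained (n=8): Σ = 5082
Mean = 5082/8 = 635.2500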